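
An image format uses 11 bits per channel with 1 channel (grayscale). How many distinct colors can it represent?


Total bits = 11 bits/channel × 1 channels = 11 bits
Distinct colors = 2^11
= 2,048 colors


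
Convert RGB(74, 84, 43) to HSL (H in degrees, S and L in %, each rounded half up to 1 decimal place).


Normalize: R'=74/255≈0.2902, G'=84/255≈0.3294, B'=43/255≈0.1686
Max=84/255, Min=43/255, Δ=Max-Min=41/255
L = (Max+Min)/2 = (84+43)/510 = 127/510 = 0.24901… → L = 24.9%
L ≤ 0.5 → S = Δ/(Max+Min) = 41/(84+43) = 41/127 = 0.32283… → S = 32.3%
(the 1/255 factors cancel in S and H, so raw channel differences can be used)
Max is G' → H = 60 × ((B-R)/Δ + 2) = 60 × ((43-74)/41 + 2)
  -31/41 + 2 = -0.7560… + 2 = 1.2439…
  H = 60 × 1.2439… = 74.634…° → H = 74.6°
= HSL(74.6°, 32.3%, 24.9%)


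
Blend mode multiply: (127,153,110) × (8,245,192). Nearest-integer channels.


Multiply: C = A×B/255, rounded to nearest integer
R: 127×8/255 = 1016/255 ≈ 3.984 → 4
G: 153×245/255 = 37485/255 ≈ 147.000 → 147
B: 110×192/255 = 21120/255 ≈ 82.824 → 83
= RGB(4, 147, 83)


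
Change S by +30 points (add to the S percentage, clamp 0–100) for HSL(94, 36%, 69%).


Original S = 36%
Adjustment = +30 percentage points
New S = 36 + (30) = 66
Clamp to [0, 100] → 66
= HSL(94°, 66%, 69%)


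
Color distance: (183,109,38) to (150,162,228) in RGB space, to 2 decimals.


d = √[(R₁-R₂)² + (G₁-G₂)² + (B₁-B₂)²]
d = √[(183-150)² + (109-162)² + (38-228)²]
d = √[1089 + 2809 + 36100]
d = √39998
d ≈ 199.99


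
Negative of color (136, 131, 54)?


Invert: (255-R, 255-G, 255-B)
R: 255-136 = 119
G: 255-131 = 124
B: 255-54 = 201
= RGB(119, 124, 201)


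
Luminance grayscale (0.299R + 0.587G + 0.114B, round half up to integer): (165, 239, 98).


Gray = 0.299×R + 0.587×G + 0.114×B
Gray = 0.299×165 + 0.587×239 + 0.114×98
Gray = 49.335 + 140.293 + 11.172
Gray = 200.800 → round half up → 201
Gray = 201


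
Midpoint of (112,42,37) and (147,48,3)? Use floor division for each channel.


Midpoint: each channel = ⌊(C₁+C₂)/2⌋
R: ⌊(112+147)/2⌋ = 129
G: ⌊(42+48)/2⌋ = 45
B: ⌊(37+3)/2⌋ = 20
= RGB(129, 45, 20)


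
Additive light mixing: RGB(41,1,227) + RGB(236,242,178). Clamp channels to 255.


Additive: each channel = min(255, C₁+C₂)
R: 41+236 = 277 → 255
G: 1+242 = 243 → 243
B: 227+178 = 405 → 255
= RGB(255, 243, 255)


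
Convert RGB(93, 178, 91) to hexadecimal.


R = 93 → 5D (hex)
G = 178 → B2 (hex)
B = 91 → 5B (hex)
Hex = #5DB25B


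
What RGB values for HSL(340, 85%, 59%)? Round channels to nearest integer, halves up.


H=340°, S=0.85, L=0.59
C = (1-|2L-1|)×S = (1-|0.18|)×0.85 = 0.697
H' = H/60 = 340/60 ≈ 5.6667; X = C×(1-|H' mod 2 - 1|) ≈ 0.2323
m = L - C/2 = 0.59 - 0.3485 = 0.2415
Sector ⌊H'⌋ = 5 → (R',G',B') = (0.697, 0.0, ≈0.2323)
RGB = ((R'+m)×255, (G'+m)×255, (B'+m)×255) = (239.3175, 61.5825, 120.8275)
Round half up → RGB(239, 62, 121)


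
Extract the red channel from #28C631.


Color: #28C631
R = 28 = 40
G = C6 = 198
B = 31 = 49
Red = 40


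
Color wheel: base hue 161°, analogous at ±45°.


Base hue: 161°
Left analog: (161 - 45) mod 360 = 116°
Right analog: (161 + 45) mod 360 = 206°
Analogous hues = 116° and 206°


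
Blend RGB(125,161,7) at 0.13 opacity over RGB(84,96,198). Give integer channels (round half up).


C = α×F + (1-α)×B, with 1-α = 0.87
R: 0.13×125 + 0.87×84 = 16.25 + 73.08 = 89.33 → 89
G: 0.13×161 + 0.87×96 = 20.93 + 83.52 = 104.45 → 104
B: 0.13×7 + 0.87×198 = 0.91 + 172.26 = 173.17 → 173
= RGB(89, 104, 173)


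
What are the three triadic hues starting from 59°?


Triadic: equally spaced at 120° intervals
H1 = 59°
H2 = (59 + 120) mod 360 = 179°
H3 = (59 + 240) mod 360 = 299°
Triadic = 59°, 179°, 299°


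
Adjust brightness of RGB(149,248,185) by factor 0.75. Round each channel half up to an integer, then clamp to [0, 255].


Multiply each channel by 0.75, round half up, clamp to [0, 255]
R: 149×0.75 = 111.75 → round → 112
G: 248×0.75 = 186
B: 185×0.75 = 138.75 → round → 139
= RGB(112, 186, 139)


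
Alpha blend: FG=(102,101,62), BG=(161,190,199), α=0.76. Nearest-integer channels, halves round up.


C = α×F + (1-α)×B, with 1-α = 0.24
R: 0.76×102 + 0.24×161 = 77.52 + 38.64 = 116.16 → 116
G: 0.76×101 + 0.24×190 = 76.76 + 45.60 = 122.36 → 122
B: 0.76×62 + 0.24×199 = 47.12 + 47.76 = 94.88 → 95
= RGB(116, 122, 95)


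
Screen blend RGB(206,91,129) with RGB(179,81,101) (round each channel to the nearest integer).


Screen: C = 255 - (255-A)×(255-B)/255, rounded to nearest integer
R: 255 - (255-206)×(255-179)/255 = 255 - 3724/255 ≈ 255 - 14.604 = 240.396 → 240
G: 255 - (255-91)×(255-81)/255 = 255 - 28536/255 ≈ 255 - 111.906 = 143.094 → 143
B: 255 - (255-129)×(255-101)/255 = 255 - 19404/255 ≈ 255 - 76.094 = 178.906 → 179
= RGB(240, 143, 179)


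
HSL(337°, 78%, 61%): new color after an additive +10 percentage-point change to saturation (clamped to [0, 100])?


Original S = 78%
Adjustment = +10 percentage points
New S = 78 + (10) = 88
Clamp to [0, 100] → 88
= HSL(337°, 88%, 61%)


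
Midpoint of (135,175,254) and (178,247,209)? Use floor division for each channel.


Midpoint: each channel = ⌊(C₁+C₂)/2⌋
R: ⌊(135+178)/2⌋ = 156
G: ⌊(175+247)/2⌋ = 211
B: ⌊(254+209)/2⌋ = 231
= RGB(156, 211, 231)


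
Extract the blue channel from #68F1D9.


Color: #68F1D9
R = 68 = 104
G = F1 = 241
B = D9 = 217
Blue = 217


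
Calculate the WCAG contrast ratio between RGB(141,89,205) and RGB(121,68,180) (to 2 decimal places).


Linearize each sRGB channel c=v/255: c/12.92 if c ≤ 0.04045 else ((c+0.055)/1.055)^2.4
L = 0.2126×R_lin + 0.7152×G_lin + 0.0722×B_lin
Color 1 (141,89,205):
  R=141: 141/255≈0.5529 > 0.04045 → ((0.5529+0.055)/1.055)^2.4 ≈ 0.26636
  G=89: 89/255≈0.3490 > 0.04045 → ((0.3490+0.055)/1.055)^2.4 ≈ 0.09990
  B=205: 205/255≈0.8039 > 0.04045 → ((0.8039+0.055)/1.055)^2.4 ≈ 0.61050
  L1 = 0.2126×0.26636 + 0.7152×0.09990 + 0.0722×0.61050 ≈ 0.17215
Color 2 (121,68,180):
  R=121: 121/255≈0.4745 > 0.04045 → ((0.4745+0.055)/1.055)^2.4 ≈ 0.19120
  G=68: 68/255≈0.2667 > 0.04045 → ((0.2667+0.055)/1.055)^2.4 ≈ 0.05781
  B=180: 180/255≈0.7059 > 0.04045 → ((0.7059+0.055)/1.055)^2.4 ≈ 0.45641
  L2 = 0.2126×0.19120 + 0.7152×0.05781 + 0.0722×0.45641 ≈ 0.11494
Lighter = 0.17215, Darker = 0.11494
Ratio = (L_lighter + 0.05) / (L_darker + 0.05)
Ratio = (0.17215 + 0.05) / (0.11494 + 0.05) = 0.22215 / 0.16494 ≈ 1.3468
Ratio ≈ 1.35:1


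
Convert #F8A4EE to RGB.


F8 → 248 (R)
A4 → 164 (G)
EE → 238 (B)
= RGB(248, 164, 238)


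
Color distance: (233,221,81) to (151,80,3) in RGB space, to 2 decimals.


d = √[(R₁-R₂)² + (G₁-G₂)² + (B₁-B₂)²]
d = √[(233-151)² + (221-80)² + (81-3)²]
d = √[6724 + 19881 + 6084]
d = √32689
d ≈ 180.80


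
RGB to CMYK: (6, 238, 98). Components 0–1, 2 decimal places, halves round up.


R'=6/255≈0.0235, G'=238/255≈0.9333, B'=98/255≈0.3843
K = 1 - max(R',G',B') = 1 - 238/255 = 17/255 = 0.06666… → 0.07
(1-R'-K)/(1-K) simplifies to (max-R)/max with max = 238:
C = (238-6)/238 = 232/238 = 0.97478… → 0.97
M = (238-238)/238 = 0/238 = 0 → 0.00
Y = (238-98)/238 = 140/238 = 0.58823… → 0.59
= CMYK(0.97, 0.00, 0.59, 0.07)


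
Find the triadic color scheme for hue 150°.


Triadic: equally spaced at 120° intervals
H1 = 150°
H2 = (150 + 120) mod 360 = 270°
H3 = (150 + 240) mod 360 = 30°
Triadic = 150°, 270°, 30°


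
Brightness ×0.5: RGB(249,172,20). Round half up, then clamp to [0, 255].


Multiply each channel by 0.5, round half up, clamp to [0, 255]
R: 249×0.5 = 124.5 → round → 125
G: 172×0.5 = 86
B: 20×0.5 = 10
= RGB(125, 86, 10)


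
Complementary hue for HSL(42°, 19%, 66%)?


Complement = opposite side of color wheel = hue + 180°
H' = (42 + 180) mod 360 = 222°
S and L unchanged.
= HSL(222°, 19%, 66%)


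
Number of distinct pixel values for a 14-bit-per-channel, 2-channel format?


Total bits = 14 bits/channel × 2 channels = 28 bits
Distinct pixel values = 2^28
= 268,435,456 pixel values


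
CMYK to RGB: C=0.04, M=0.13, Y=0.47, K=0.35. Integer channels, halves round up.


R = 255 × (1-C) × (1-K) = 255 × 0.96 × 0.65 = 159.12 → 159
G = 255 × (1-M) × (1-K) = 255 × 0.87 × 0.65 = 144.2025 → 144
B = 255 × (1-Y) × (1-K) = 255 × 0.53 × 0.65 = 87.8475 → 88
= RGB(159, 144, 88)


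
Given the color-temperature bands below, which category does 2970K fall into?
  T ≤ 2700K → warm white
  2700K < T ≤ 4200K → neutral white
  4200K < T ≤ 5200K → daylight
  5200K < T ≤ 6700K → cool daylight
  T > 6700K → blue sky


Temperature: 2970K
2700K < 2970K ≤ 4200K → neutral white
Classification: neutral white


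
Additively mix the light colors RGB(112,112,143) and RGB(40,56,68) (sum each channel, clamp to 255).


Additive: each channel = min(255, C₁+C₂)
R: 112+40 = 152 → 152
G: 112+56 = 168 → 168
B: 143+68 = 211 → 211
= RGB(152, 168, 211)


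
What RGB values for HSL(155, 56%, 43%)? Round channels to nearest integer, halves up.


H=155°, S=0.56, L=0.43
C = (1-|2L-1|)×S = (1-|-0.14|)×0.56 = 0.4816
H' = H/60 = 155/60 ≈ 2.5833; X = C×(1-|H' mod 2 - 1|) ≈ 0.2809
m = L - C/2 = 0.43 - 0.2408 = 0.1892
Sector ⌊H'⌋ = 2 → (R',G',B') = (0.0, 0.4816, ≈0.2809)
RGB = ((R'+m)×255, (G'+m)×255, (B'+m)×255) = (48.246, 171.054, 119.884)
Round half up → RGB(48, 171, 120)


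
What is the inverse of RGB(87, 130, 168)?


Invert: (255-R, 255-G, 255-B)
R: 255-87 = 168
G: 255-130 = 125
B: 255-168 = 87
= RGB(168, 125, 87)


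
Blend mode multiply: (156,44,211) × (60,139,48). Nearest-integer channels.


Multiply: C = A×B/255, rounded to nearest integer
R: 156×60/255 = 9360/255 ≈ 36.706 → 37
G: 44×139/255 = 6116/255 ≈ 23.984 → 24
B: 211×48/255 = 10128/255 ≈ 39.718 → 40
= RGB(37, 24, 40)


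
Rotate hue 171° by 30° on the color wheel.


New hue = (H + rotation) mod 360
New hue = (171 + 30) mod 360
= 201 mod 360
= 201°


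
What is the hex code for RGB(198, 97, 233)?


R = 198 → C6 (hex)
G = 97 → 61 (hex)
B = 233 → E9 (hex)
Hex = #C661E9


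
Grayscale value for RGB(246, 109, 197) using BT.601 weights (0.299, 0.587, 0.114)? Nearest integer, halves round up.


Gray = 0.299×R + 0.587×G + 0.114×B
Gray = 0.299×246 + 0.587×109 + 0.114×197
Gray = 73.554 + 63.983 + 22.458
Gray = 159.995 → round half up → 160
Gray = 160


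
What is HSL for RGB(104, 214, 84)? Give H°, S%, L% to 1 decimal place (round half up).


Normalize: R'=104/255≈0.4078, G'=214/255≈0.8392, B'=84/255≈0.3294
Max=214/255, Min=84/255, Δ=Max-Min=130/255
L = (Max+Min)/2 = (214+84)/510 = 298/510 = 0.58431… → L = 58.4%
L > 0.5 → S = Δ/(2-Max-Min) = 130/(510-214-84) = 130/212 = 0.61320… → S = 61.3%
(the 1/255 factors cancel in S and H, so raw channel differences can be used)
Max is G' → H = 60 × ((B-R)/Δ + 2) = 60 × ((84-104)/130 + 2)
  -20/130 + 2 = -0.1538… + 2 = 1.8461…
  H = 60 × 1.8461… = 110.769…° → H = 110.8°
= HSL(110.8°, 61.3%, 58.4%)


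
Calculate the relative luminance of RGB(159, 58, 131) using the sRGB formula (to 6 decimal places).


Linearize each channel (sRGB transfer function): c = v/255; c_lin = c/12.92 if c ≤ 0.04045, else ((c+0.055)/1.055)^2.4
  R: 159/255 ≈ 0.623529 > 0.04045 → ((0.623529+0.055)/1.055)^2.4 ≈ 0.346704
  G: 58/255 ≈ 0.227451 > 0.04045 → ((0.227451+0.055)/1.055)^2.4 ≈ 0.042311
  B: 131/255 ≈ 0.513725 > 0.04045 → ((0.513725+0.055)/1.055)^2.4 ≈ 0.226966
R_lin = 0.346704, G_lin = 0.042311, B_lin = 0.226966
L = 0.2126×R + 0.7152×G + 0.0722×B
L = 0.2126×0.346704 + 0.7152×0.042311 + 0.0722×0.226966
L ≈ 0.120357


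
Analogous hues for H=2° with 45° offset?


Base hue: 2°
Left analog: (2 - 45) mod 360 = 317°
Right analog: (2 + 45) mod 360 = 47°
Analogous hues = 317° and 47°


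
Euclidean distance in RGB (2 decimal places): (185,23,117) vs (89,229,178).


d = √[(R₁-R₂)² + (G₁-G₂)² + (B₁-B₂)²]
d = √[(185-89)² + (23-229)² + (117-178)²]
d = √[9216 + 42436 + 3721]
d = √55373
d ≈ 235.31


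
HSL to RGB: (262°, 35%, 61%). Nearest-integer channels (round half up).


H=262°, S=0.35, L=0.61
C = (1-|2L-1|)×S = (1-|0.22|)×0.35 = 0.273
H' = H/60 = 262/60 ≈ 4.3667; X = C×(1-|H' mod 2 - 1|) = 0.1001
m = L - C/2 = 0.61 - 0.1365 = 0.4735
Sector ⌊H'⌋ = 4 → (R',G',B') = (0.1001, 0.0, 0.273)
RGB = ((R'+m)×255, (G'+m)×255, (B'+m)×255) = (146.268, 120.7425, 190.3575)
Round half up → RGB(146, 121, 190)


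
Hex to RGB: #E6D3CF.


E6 → 230 (R)
D3 → 211 (G)
CF → 207 (B)
= RGB(230, 211, 207)


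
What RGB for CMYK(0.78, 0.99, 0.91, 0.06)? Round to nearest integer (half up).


R = 255 × (1-C) × (1-K) = 255 × 0.22 × 0.94 = 52.734 → 53
G = 255 × (1-M) × (1-K) = 255 × 0.01 × 0.94 = 2.397 → 2
B = 255 × (1-Y) × (1-K) = 255 × 0.09 × 0.94 = 21.573 → 22
= RGB(53, 2, 22)


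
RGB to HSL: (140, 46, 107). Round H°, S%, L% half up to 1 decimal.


Normalize: R'=140/255≈0.5490, G'=46/255≈0.1804, B'=107/255≈0.4196
Max=140/255, Min=46/255, Δ=Max-Min=94/255
L = (Max+Min)/2 = (140+46)/510 = 186/510 = 0.36470… → L = 36.5%
L ≤ 0.5 → S = Δ/(Max+Min) = 94/(140+46) = 94/186 = 0.50537… → S = 50.5%
(the 1/255 factors cancel in S and H, so raw channel differences can be used)
Max is R' → H = 60 × (((G-B)/Δ) mod 6) = 60 × (((46-107)/94) mod 6)
  (-61)/94 = -0.6489…; negative, so add 6 → 5.3510…
  H = 60 × 5.3510… = 321.063…° → H = 321.1°
= HSL(321.1°, 50.5%, 36.5%)


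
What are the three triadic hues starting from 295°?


Triadic: equally spaced at 120° intervals
H1 = 295°
H2 = (295 + 120) mod 360 = 55°
H3 = (295 + 240) mod 360 = 175°
Triadic = 295°, 55°, 175°


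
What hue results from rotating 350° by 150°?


New hue = (H + rotation) mod 360
New hue = (350 + 150) mod 360
= 500 mod 360
= 140°


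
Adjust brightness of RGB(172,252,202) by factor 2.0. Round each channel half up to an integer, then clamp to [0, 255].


Multiply each channel by 2.0, round half up, clamp to [0, 255]
R: 172×2.0 = 344 → clamp → 255
G: 252×2.0 = 504 → clamp → 255
B: 202×2.0 = 404 → clamp → 255
= RGB(255, 255, 255)


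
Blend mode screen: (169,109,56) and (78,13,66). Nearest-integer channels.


Screen: C = 255 - (255-A)×(255-B)/255, rounded to nearest integer
R: 255 - (255-169)×(255-78)/255 = 255 - 15222/255 ≈ 255 - 59.694 = 195.306 → 195
G: 255 - (255-109)×(255-13)/255 = 255 - 35332/255 ≈ 255 - 138.557 = 116.443 → 116
B: 255 - (255-56)×(255-66)/255 = 255 - 37611/255 ≈ 255 - 147.494 = 107.506 → 108
= RGB(195, 116, 108)


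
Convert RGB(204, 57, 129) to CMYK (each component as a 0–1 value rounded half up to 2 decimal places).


R'=204/255≈0.8000, G'=57/255≈0.2235, B'=129/255≈0.5059
K = 1 - max(R',G',B') = 1 - 204/255 = 51/255 = 0.2 → 0.20
(1-R'-K)/(1-K) simplifies to (max-R)/max with max = 204:
C = (204-204)/204 = 0/204 = 0 → 0.00
M = (204-57)/204 = 147/204 = 0.72058… → 0.72
Y = (204-129)/204 = 75/204 = 0.36764… → 0.37
= CMYK(0.00, 0.72, 0.37, 0.20)


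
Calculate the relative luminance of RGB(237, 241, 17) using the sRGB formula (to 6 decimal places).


Linearize each channel (sRGB transfer function): c = v/255; c_lin = c/12.92 if c ≤ 0.04045, else ((c+0.055)/1.055)^2.4
  R: 237/255 ≈ 0.929412 > 0.04045 → ((0.929412+0.055)/1.055)^2.4 ≈ 0.846873
  G: 241/255 ≈ 0.945098 > 0.04045 → ((0.945098+0.055)/1.055)^2.4 ≈ 0.879622
  B: 17/255 ≈ 0.066667 > 0.04045 → ((0.066667+0.055)/1.055)^2.4 ≈ 0.005605
R_lin = 0.846873, G_lin = 0.879622, B_lin = 0.005605
L = 0.2126×R + 0.7152×G + 0.0722×B
L = 0.2126×0.846873 + 0.7152×0.879622 + 0.0722×0.005605
L ≈ 0.809556


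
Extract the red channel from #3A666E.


Color: #3A666E
R = 3A = 58
G = 66 = 102
B = 6E = 110
Red = 58


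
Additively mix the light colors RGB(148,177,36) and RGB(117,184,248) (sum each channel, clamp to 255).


Additive: each channel = min(255, C₁+C₂)
R: 148+117 = 265 → 255
G: 177+184 = 361 → 255
B: 36+248 = 284 → 255
= RGB(255, 255, 255)


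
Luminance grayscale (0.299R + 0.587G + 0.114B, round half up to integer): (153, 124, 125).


Gray = 0.299×R + 0.587×G + 0.114×B
Gray = 0.299×153 + 0.587×124 + 0.114×125
Gray = 45.747 + 72.788 + 14.250
Gray = 132.785 → round half up → 133
Gray = 133


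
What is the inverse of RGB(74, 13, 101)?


Invert: (255-R, 255-G, 255-B)
R: 255-74 = 181
G: 255-13 = 242
B: 255-101 = 154
= RGB(181, 242, 154)


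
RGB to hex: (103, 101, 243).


R = 103 → 67 (hex)
G = 101 → 65 (hex)
B = 243 → F3 (hex)
Hex = #6765F3


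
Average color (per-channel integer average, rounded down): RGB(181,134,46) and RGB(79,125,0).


Midpoint: each channel = ⌊(C₁+C₂)/2⌋
R: ⌊(181+79)/2⌋ = 130
G: ⌊(134+125)/2⌋ = 129
B: ⌊(46+0)/2⌋ = 23
= RGB(130, 129, 23)


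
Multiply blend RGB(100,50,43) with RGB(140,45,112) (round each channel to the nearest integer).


Multiply: C = A×B/255, rounded to nearest integer
R: 100×140/255 = 14000/255 ≈ 54.902 → 55
G: 50×45/255 = 2250/255 ≈ 8.824 → 9
B: 43×112/255 = 4816/255 ≈ 18.886 → 19
= RGB(55, 9, 19)


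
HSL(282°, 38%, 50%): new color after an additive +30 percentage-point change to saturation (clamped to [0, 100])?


Original S = 38%
Adjustment = +30 percentage points
New S = 38 + (30) = 68
Clamp to [0, 100] → 68
= HSL(282°, 68%, 50%)


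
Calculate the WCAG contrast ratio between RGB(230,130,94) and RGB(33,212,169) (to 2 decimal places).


Linearize each sRGB channel c=v/255: c/12.92 if c ≤ 0.04045 else ((c+0.055)/1.055)^2.4
L = 0.2126×R_lin + 0.7152×G_lin + 0.0722×B_lin
Color 1 (230,130,94):
  R=230: 230/255≈0.9020 > 0.04045 → ((0.9020+0.055)/1.055)^2.4 ≈ 0.79130
  G=130: 130/255≈0.5098 > 0.04045 → ((0.5098+0.055)/1.055)^2.4 ≈ 0.22323
  B=94: 94/255≈0.3686 > 0.04045 → ((0.3686+0.055)/1.055)^2.4 ≈ 0.11193
  L1 = 0.2126×0.79130 + 0.7152×0.22323 + 0.0722×0.11193 ≈ 0.33596
Color 2 (33,212,169):
  R=33: 33/255≈0.1294 > 0.04045 → ((0.1294+0.055)/1.055)^2.4 ≈ 0.01521
  G=212: 212/255≈0.8314 > 0.04045 → ((0.8314+0.055)/1.055)^2.4 ≈ 0.65837
  B=169: 169/255≈0.6627 > 0.04045 → ((0.6627+0.055)/1.055)^2.4 ≈ 0.39676
  L2 = 0.2126×0.01521 + 0.7152×0.65837 + 0.0722×0.39676 ≈ 0.50275
Lighter = 0.50275, Darker = 0.33596
Ratio = (L_lighter + 0.05) / (L_darker + 0.05)
Ratio = (0.50275 + 0.05) / (0.33596 + 0.05) = 0.55275 / 0.38596 ≈ 1.4321
Ratio ≈ 1.43:1


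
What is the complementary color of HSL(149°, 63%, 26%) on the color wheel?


Complement = opposite side of color wheel = hue + 180°
H' = (149 + 180) mod 360 = 329°
S and L unchanged.
= HSL(329°, 63%, 26%)


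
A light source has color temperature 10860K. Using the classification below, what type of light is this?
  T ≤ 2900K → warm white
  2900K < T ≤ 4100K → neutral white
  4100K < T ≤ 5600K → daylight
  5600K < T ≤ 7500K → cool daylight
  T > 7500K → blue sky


Temperature: 10860K
10860K > 7500K → blue sky
Classification: blue sky


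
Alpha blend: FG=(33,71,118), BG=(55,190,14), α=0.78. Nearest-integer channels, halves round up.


C = α×F + (1-α)×B, with 1-α = 0.22
R: 0.78×33 + 0.22×55 = 25.74 + 12.10 = 37.84 → 38
G: 0.78×71 + 0.22×190 = 55.38 + 41.80 = 97.18 → 97
B: 0.78×118 + 0.22×14 = 92.04 + 3.08 = 95.12 → 95
= RGB(38, 97, 95)


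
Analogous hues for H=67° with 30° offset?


Base hue: 67°
Left analog: (67 - 30) mod 360 = 37°
Right analog: (67 + 30) mod 360 = 97°
Analogous hues = 37° and 97°


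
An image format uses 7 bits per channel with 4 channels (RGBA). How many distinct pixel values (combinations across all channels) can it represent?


Total bits = 7 bits/channel × 4 channels = 28 bits
Distinct pixel values = 2^28
= 268,435,456 pixel values


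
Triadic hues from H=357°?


Triadic: equally spaced at 120° intervals
H1 = 357°
H2 = (357 + 120) mod 360 = 117°
H3 = (357 + 240) mod 360 = 237°
Triadic = 357°, 117°, 237°


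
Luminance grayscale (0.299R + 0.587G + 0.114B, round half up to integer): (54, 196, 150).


Gray = 0.299×R + 0.587×G + 0.114×B
Gray = 0.299×54 + 0.587×196 + 0.114×150
Gray = 16.146 + 115.052 + 17.100
Gray = 148.298 → round half up → 148
Gray = 148


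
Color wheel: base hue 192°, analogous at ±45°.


Base hue: 192°
Left analog: (192 - 45) mod 360 = 147°
Right analog: (192 + 45) mod 360 = 237°
Analogous hues = 147° and 237°


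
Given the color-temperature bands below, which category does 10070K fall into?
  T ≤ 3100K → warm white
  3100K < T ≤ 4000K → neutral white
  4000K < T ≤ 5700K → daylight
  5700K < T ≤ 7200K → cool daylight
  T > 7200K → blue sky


Temperature: 10070K
10070K > 7200K → blue sky
Classification: blue sky


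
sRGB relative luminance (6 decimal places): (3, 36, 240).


Linearize each channel (sRGB transfer function): c = v/255; c_lin = c/12.92 if c ≤ 0.04045, else ((c+0.055)/1.055)^2.4
  R: 3/255 ≈ 0.011765 ≤ 0.04045 → 0.011765/12.92 ≈ 0.000911
  G: 36/255 ≈ 0.141176 > 0.04045 → ((0.141176+0.055)/1.055)^2.4 ≈ 0.017642
  B: 240/255 ≈ 0.941176 > 0.04045 → ((0.941176+0.055)/1.055)^2.4 ≈ 0.871367
R_lin = 0.000911, G_lin = 0.017642, B_lin = 0.871367
L = 0.2126×R + 0.7152×G + 0.0722×B
L = 0.2126×0.000911 + 0.7152×0.017642 + 0.0722×0.871367
L ≈ 0.075724


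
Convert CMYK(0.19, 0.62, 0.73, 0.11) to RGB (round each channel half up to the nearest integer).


R = 255 × (1-C) × (1-K) = 255 × 0.81 × 0.89 = 183.8295 → 184
G = 255 × (1-M) × (1-K) = 255 × 0.38 × 0.89 = 86.241 → 86
B = 255 × (1-Y) × (1-K) = 255 × 0.27 × 0.89 = 61.2765 → 61
= RGB(184, 86, 61)


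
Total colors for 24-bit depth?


Colors = 2^bits = 2^24
= 16,777,216 colors


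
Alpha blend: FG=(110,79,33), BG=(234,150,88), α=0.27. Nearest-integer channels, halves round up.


C = α×F + (1-α)×B, with 1-α = 0.73
R: 0.27×110 + 0.73×234 = 29.70 + 170.82 = 200.52 → 201
G: 0.27×79 + 0.73×150 = 21.33 + 109.50 = 130.83 → 131
B: 0.27×33 + 0.73×88 = 8.91 + 64.24 = 73.15 → 73
= RGB(201, 131, 73)


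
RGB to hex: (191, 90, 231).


R = 191 → BF (hex)
G = 90 → 5A (hex)
B = 231 → E7 (hex)
Hex = #BF5AE7


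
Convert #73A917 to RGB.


73 → 115 (R)
A9 → 169 (G)
17 → 23 (B)
= RGB(115, 169, 23)


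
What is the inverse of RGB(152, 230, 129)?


Invert: (255-R, 255-G, 255-B)
R: 255-152 = 103
G: 255-230 = 25
B: 255-129 = 126
= RGB(103, 25, 126)


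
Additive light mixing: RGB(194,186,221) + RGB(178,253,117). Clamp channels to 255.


Additive: each channel = min(255, C₁+C₂)
R: 194+178 = 372 → 255
G: 186+253 = 439 → 255
B: 221+117 = 338 → 255
= RGB(255, 255, 255)


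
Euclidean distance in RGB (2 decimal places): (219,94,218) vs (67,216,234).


d = √[(R₁-R₂)² + (G₁-G₂)² + (B₁-B₂)²]
d = √[(219-67)² + (94-216)² + (218-234)²]
d = √[23104 + 14884 + 256]
d = √38244
d ≈ 195.56


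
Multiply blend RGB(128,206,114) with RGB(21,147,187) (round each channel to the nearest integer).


Multiply: C = A×B/255, rounded to nearest integer
R: 128×21/255 = 2688/255 ≈ 10.541 → 11
G: 206×147/255 = 30282/255 ≈ 118.753 → 119
B: 114×187/255 = 21318/255 ≈ 83.600 → 84
= RGB(11, 119, 84)


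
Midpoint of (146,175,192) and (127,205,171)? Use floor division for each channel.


Midpoint: each channel = ⌊(C₁+C₂)/2⌋
R: ⌊(146+127)/2⌋ = 136
G: ⌊(175+205)/2⌋ = 190
B: ⌊(192+171)/2⌋ = 181
= RGB(136, 190, 181)


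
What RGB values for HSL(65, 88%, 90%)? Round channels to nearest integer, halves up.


H=65°, S=0.88, L=0.90
C = (1-|2L-1|)×S = (1-|0.80|)×0.88 = 0.176
H' = H/60 = 65/60 ≈ 1.0833; X = C×(1-|H' mod 2 - 1|) ≈ 0.1613
m = L - C/2 = 0.90 - 0.088 = 0.812
Sector ⌊H'⌋ = 1 → (R',G',B') = (≈0.1613, 0.176, 0.0)
RGB = ((R'+m)×255, (G'+m)×255, (B'+m)×255) = (248.2, 251.94, 207.06)
Round half up → RGB(248, 252, 207)


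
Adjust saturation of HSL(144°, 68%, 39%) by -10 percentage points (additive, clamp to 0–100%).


Original S = 68%
Adjustment = -10 percentage points
New S = 68 + (-10) = 58
Clamp to [0, 100] → 58
= HSL(144°, 58%, 39%)


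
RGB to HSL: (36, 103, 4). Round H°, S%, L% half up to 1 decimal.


Normalize: R'=36/255≈0.1412, G'=103/255≈0.4039, B'=4/255≈0.0157
Max=103/255, Min=4/255, Δ=Max-Min=99/255
L = (Max+Min)/2 = (103+4)/510 = 107/510 = 0.20980… → L = 21.0%
L ≤ 0.5 → S = Δ/(Max+Min) = 99/(103+4) = 99/107 = 0.92523… → S = 92.5%
(the 1/255 factors cancel in S and H, so raw channel differences can be used)
Max is G' → H = 60 × ((B-R)/Δ + 2) = 60 × ((4-36)/99 + 2)
  -32/99 + 2 = -0.3232… + 2 = 1.6767…
  H = 60 × 1.6767… = 100.606…° → H = 100.6°
= HSL(100.6°, 92.5%, 21.0%)


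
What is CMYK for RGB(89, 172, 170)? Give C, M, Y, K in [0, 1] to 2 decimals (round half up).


R'=89/255≈0.3490, G'=172/255≈0.6745, B'=170/255≈0.6667
K = 1 - max(R',G',B') = 1 - 172/255 = 83/255 = 0.32549… → 0.33
(1-R'-K)/(1-K) simplifies to (max-R)/max with max = 172:
C = (172-89)/172 = 83/172 = 0.48255… → 0.48
M = (172-172)/172 = 0/172 = 0 → 0.00
Y = (172-170)/172 = 2/172 = 0.01162… → 0.01
= CMYK(0.48, 0.00, 0.01, 0.33)


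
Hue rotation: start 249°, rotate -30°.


New hue = (H + rotation) mod 360
New hue = (249 -30) mod 360
= 219 mod 360
= 219°


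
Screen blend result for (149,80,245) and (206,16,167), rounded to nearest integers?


Screen: C = 255 - (255-A)×(255-B)/255, rounded to nearest integer
R: 255 - (255-149)×(255-206)/255 = 255 - 5194/255 ≈ 255 - 20.369 = 234.631 → 235
G: 255 - (255-80)×(255-16)/255 = 255 - 41825/255 ≈ 255 - 164.020 = 90.980 → 91
B: 255 - (255-245)×(255-167)/255 = 255 - 880/255 ≈ 255 - 3.451 = 251.549 → 252
= RGB(235, 91, 252)


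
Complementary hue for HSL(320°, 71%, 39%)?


Complement = opposite side of color wheel = hue + 180°
H' = (320 + 180) mod 360 = 140°
S and L unchanged.
= HSL(140°, 71%, 39%)


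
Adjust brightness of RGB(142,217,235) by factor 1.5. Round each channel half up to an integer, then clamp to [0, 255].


Multiply each channel by 1.5, round half up, clamp to [0, 255]
R: 142×1.5 = 213
G: 217×1.5 = 325.5 → round → 326 → clamp → 255
B: 235×1.5 = 352.5 → round → 353 → clamp → 255
= RGB(213, 255, 255)


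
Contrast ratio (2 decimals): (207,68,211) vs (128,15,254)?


Linearize each sRGB channel c=v/255: c/12.92 if c ≤ 0.04045 else ((c+0.055)/1.055)^2.4
L = 0.2126×R_lin + 0.7152×G_lin + 0.0722×B_lin
Color 1 (207,68,211):
  R=207: 207/255≈0.8118 > 0.04045 → ((0.8118+0.055)/1.055)^2.4 ≈ 0.62396
  G=68: 68/255≈0.2667 > 0.04045 → ((0.2667+0.055)/1.055)^2.4 ≈ 0.05781
  B=211: 211/255≈0.8275 > 0.04045 → ((0.8275+0.055)/1.055)^2.4 ≈ 0.65141
  L1 = 0.2126×0.62396 + 0.7152×0.05781 + 0.0722×0.65141 ≈ 0.22103
Color 2 (128,15,254):
  R=128: 128/255≈0.5020 > 0.04045 → ((0.5020+0.055)/1.055)^2.4 ≈ 0.21586
  G=15: 15/255≈0.0588 > 0.04045 → ((0.0588+0.055)/1.055)^2.4 ≈ 0.00478
  B=254: 254/255≈0.9961 > 0.04045 → ((0.9961+0.055)/1.055)^2.4 ≈ 0.99110
  L2 = 0.2126×0.21586 + 0.7152×0.00478 + 0.0722×0.99110 ≈ 0.12087
Lighter = 0.22103, Darker = 0.12087
Ratio = (L_lighter + 0.05) / (L_darker + 0.05)
Ratio = (0.22103 + 0.05) / (0.12087 + 0.05) = 0.27103 / 0.17087 ≈ 1.5862
Ratio ≈ 1.59:1


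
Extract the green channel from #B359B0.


Color: #B359B0
R = B3 = 179
G = 59 = 89
B = B0 = 176
Green = 89


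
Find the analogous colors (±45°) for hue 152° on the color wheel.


Base hue: 152°
Left analog: (152 - 45) mod 360 = 107°
Right analog: (152 + 45) mod 360 = 197°
Analogous hues = 107° and 197°


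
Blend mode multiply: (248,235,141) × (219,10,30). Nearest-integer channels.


Multiply: C = A×B/255, rounded to nearest integer
R: 248×219/255 = 54312/255 ≈ 212.988 → 213
G: 235×10/255 = 2350/255 ≈ 9.216 → 9
B: 141×30/255 = 4230/255 ≈ 16.588 → 17
= RGB(213, 9, 17)


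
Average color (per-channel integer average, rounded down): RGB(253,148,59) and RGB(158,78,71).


Midpoint: each channel = ⌊(C₁+C₂)/2⌋
R: ⌊(253+158)/2⌋ = 205
G: ⌊(148+78)/2⌋ = 113
B: ⌊(59+71)/2⌋ = 65
= RGB(205, 113, 65)


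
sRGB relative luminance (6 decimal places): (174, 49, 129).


Linearize each channel (sRGB transfer function): c = v/255; c_lin = c/12.92 if c ≤ 0.04045, else ((c+0.055)/1.055)^2.4
  R: 174/255 ≈ 0.682353 > 0.04045 → ((0.682353+0.055)/1.055)^2.4 ≈ 0.423268
  G: 49/255 ≈ 0.192157 > 0.04045 → ((0.192157+0.055)/1.055)^2.4 ≈ 0.030713
  B: 129/255 ≈ 0.505882 > 0.04045 → ((0.505882+0.055)/1.055)^2.4 ≈ 0.219526
R_lin = 0.423268, G_lin = 0.030713, B_lin = 0.219526
L = 0.2126×R + 0.7152×G + 0.0722×B
L = 0.2126×0.423268 + 0.7152×0.030713 + 0.0722×0.219526
L ≈ 0.127803


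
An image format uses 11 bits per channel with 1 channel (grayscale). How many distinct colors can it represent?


Total bits = 11 bits/channel × 1 channels = 11 bits
Distinct colors = 2^11
= 2,048 colors


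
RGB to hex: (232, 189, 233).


R = 232 → E8 (hex)
G = 189 → BD (hex)
B = 233 → E9 (hex)
Hex = #E8BDE9


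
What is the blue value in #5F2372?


Color: #5F2372
R = 5F = 95
G = 23 = 35
B = 72 = 114
Blue = 114


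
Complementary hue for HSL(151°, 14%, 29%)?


Complement = opposite side of color wheel = hue + 180°
H' = (151 + 180) mod 360 = 331°
S and L unchanged.
= HSL(331°, 14%, 29%)


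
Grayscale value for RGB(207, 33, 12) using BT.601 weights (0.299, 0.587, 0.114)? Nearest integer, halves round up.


Gray = 0.299×R + 0.587×G + 0.114×B
Gray = 0.299×207 + 0.587×33 + 0.114×12
Gray = 61.893 + 19.371 + 1.368
Gray = 82.632 → round half up → 83
Gray = 83


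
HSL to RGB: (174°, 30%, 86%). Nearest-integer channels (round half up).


H=174°, S=0.30, L=0.86
C = (1-|2L-1|)×S = (1-|0.72|)×0.30 = 0.084
H' = H/60 = 174/60 ≈ 2.9000; X = C×(1-|H' mod 2 - 1|) = 0.0756
m = L - C/2 = 0.86 - 0.042 = 0.818
Sector ⌊H'⌋ = 2 → (R',G',B') = (0.0, 0.084, 0.0756)
RGB = ((R'+m)×255, (G'+m)×255, (B'+m)×255) = (208.59, 230.01, 227.868)
Round half up → RGB(209, 230, 228)


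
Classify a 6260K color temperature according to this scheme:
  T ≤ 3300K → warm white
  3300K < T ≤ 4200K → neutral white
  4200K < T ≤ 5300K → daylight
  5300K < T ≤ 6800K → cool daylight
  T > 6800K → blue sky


Temperature: 6260K
5300K < 6260K ≤ 6800K → cool daylight
Classification: cool daylight


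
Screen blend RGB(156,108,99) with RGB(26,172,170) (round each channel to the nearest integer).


Screen: C = 255 - (255-A)×(255-B)/255, rounded to nearest integer
R: 255 - (255-156)×(255-26)/255 = 255 - 22671/255 ≈ 255 - 88.906 = 166.094 → 166
G: 255 - (255-108)×(255-172)/255 = 255 - 12201/255 ≈ 255 - 47.847 = 207.153 → 207
B: 255 - (255-99)×(255-170)/255 = 255 - 13260/255 ≈ 255 - 52.000 = 203.000 → 203
= RGB(166, 207, 203)


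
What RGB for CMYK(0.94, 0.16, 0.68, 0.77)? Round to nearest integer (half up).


R = 255 × (1-C) × (1-K) = 255 × 0.06 × 0.23 = 3.519 → 4
G = 255 × (1-M) × (1-K) = 255 × 0.84 × 0.23 = 49.266 → 49
B = 255 × (1-Y) × (1-K) = 255 × 0.32 × 0.23 = 18.768 → 19
= RGB(4, 49, 19)


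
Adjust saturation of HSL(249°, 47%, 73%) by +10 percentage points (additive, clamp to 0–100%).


Original S = 47%
Adjustment = +10 percentage points
New S = 47 + (10) = 57
Clamp to [0, 100] → 57
= HSL(249°, 57%, 73%)


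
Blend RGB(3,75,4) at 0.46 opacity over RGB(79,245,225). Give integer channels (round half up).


C = α×F + (1-α)×B, with 1-α = 0.54
R: 0.46×3 + 0.54×79 = 1.38 + 42.66 = 44.04 → 44
G: 0.46×75 + 0.54×245 = 34.50 + 132.30 = 166.80 → 167
B: 0.46×4 + 0.54×225 = 1.84 + 121.50 = 123.34 → 123
= RGB(44, 167, 123)


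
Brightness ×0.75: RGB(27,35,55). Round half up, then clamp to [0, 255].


Multiply each channel by 0.75, round half up, clamp to [0, 255]
R: 27×0.75 = 20.25 → round → 20
G: 35×0.75 = 26.25 → round → 26
B: 55×0.75 = 41.25 → round → 41
= RGB(20, 26, 41)


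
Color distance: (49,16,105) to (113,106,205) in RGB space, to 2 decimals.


d = √[(R₁-R₂)² + (G₁-G₂)² + (B₁-B₂)²]
d = √[(49-113)² + (16-106)² + (105-205)²]
d = √[4096 + 8100 + 10000]
d = √22196
d ≈ 148.98


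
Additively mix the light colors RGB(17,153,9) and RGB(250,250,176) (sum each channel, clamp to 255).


Additive: each channel = min(255, C₁+C₂)
R: 17+250 = 267 → 255
G: 153+250 = 403 → 255
B: 9+176 = 185 → 185
= RGB(255, 255, 185)


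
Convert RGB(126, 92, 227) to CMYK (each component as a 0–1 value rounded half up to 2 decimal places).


R'=126/255≈0.4941, G'=92/255≈0.3608, B'=227/255≈0.8902
K = 1 - max(R',G',B') = 1 - 227/255 = 28/255 = 0.10980… → 0.11
(1-R'-K)/(1-K) simplifies to (max-R)/max with max = 227:
C = (227-126)/227 = 101/227 = 0.44493… → 0.44
M = (227-92)/227 = 135/227 = 0.59471… → 0.59
Y = (227-227)/227 = 0/227 = 0 → 0.00
= CMYK(0.44, 0.59, 0.00, 0.11)


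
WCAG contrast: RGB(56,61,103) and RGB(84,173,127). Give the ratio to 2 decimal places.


Linearize each sRGB channel c=v/255: c/12.92 if c ≤ 0.04045 else ((c+0.055)/1.055)^2.4
L = 0.2126×R_lin + 0.7152×G_lin + 0.0722×B_lin
Color 1 (56,61,103):
  R=56: 56/255≈0.2196 > 0.04045 → ((0.2196+0.055)/1.055)^2.4 ≈ 0.03955
  G=61: 61/255≈0.2392 > 0.04045 → ((0.2392+0.055)/1.055)^2.4 ≈ 0.04667
  B=103: 103/255≈0.4039 > 0.04045 → ((0.4039+0.055)/1.055)^2.4 ≈ 0.13563
  L1 = 0.2126×0.03955 + 0.7152×0.04667 + 0.0722×0.13563 ≈ 0.05158
Color 2 (84,173,127):
  R=84: 84/255≈0.3294 > 0.04045 → ((0.3294+0.055)/1.055)^2.4 ≈ 0.08866
  G=173: 173/255≈0.6784 > 0.04045 → ((0.6784+0.055)/1.055)^2.4 ≈ 0.41789
  B=127: 127/255≈0.4980 > 0.04045 → ((0.4980+0.055)/1.055)^2.4 ≈ 0.21223
  L2 = 0.2126×0.08866 + 0.7152×0.41789 + 0.0722×0.21223 ≈ 0.33304
Lighter = 0.33304, Darker = 0.05158
Ratio = (L_lighter + 0.05) / (L_darker + 0.05)
Ratio = (0.33304 + 0.05) / (0.05158 + 0.05) = 0.38304 / 0.10158 ≈ 3.7710
Ratio ≈ 3.77:1


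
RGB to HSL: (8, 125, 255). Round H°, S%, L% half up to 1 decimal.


Normalize: R'=8/255≈0.0314, G'=125/255≈0.4902, B'=255/255≈1.0000
Max=255/255, Min=8/255, Δ=Max-Min=247/255
L = (Max+Min)/2 = (255+8)/510 = 263/510 = 0.51568… → L = 51.6%
L > 0.5 → S = Δ/(2-Max-Min) = 247/(510-255-8) = 247/247 = 1 → S = 100.0%
(the 1/255 factors cancel in S and H, so raw channel differences can be used)
Max is B' → H = 60 × ((R-G)/Δ + 4) = 60 × ((8-125)/247 + 4)
  -117/247 + 4 = -0.4736… + 4 = 3.5263…
  H = 60 × 3.5263… = 211.578…° → H = 211.6°
= HSL(211.6°, 100.0%, 51.6%)


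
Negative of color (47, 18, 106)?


Invert: (255-R, 255-G, 255-B)
R: 255-47 = 208
G: 255-18 = 237
B: 255-106 = 149
= RGB(208, 237, 149)


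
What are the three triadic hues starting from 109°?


Triadic: equally spaced at 120° intervals
H1 = 109°
H2 = (109 + 120) mod 360 = 229°
H3 = (109 + 240) mod 360 = 349°
Triadic = 109°, 229°, 349°


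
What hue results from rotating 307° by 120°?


New hue = (H + rotation) mod 360
New hue = (307 + 120) mod 360
= 427 mod 360
= 67°


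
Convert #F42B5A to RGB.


F4 → 244 (R)
2B → 43 (G)
5A → 90 (B)
= RGB(244, 43, 90)


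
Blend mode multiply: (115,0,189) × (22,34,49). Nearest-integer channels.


Multiply: C = A×B/255, rounded to nearest integer
R: 115×22/255 = 2530/255 ≈ 9.922 → 10
G: 0×34/255 = 0/255 ≈ 0.000 → 0
B: 189×49/255 = 9261/255 ≈ 36.318 → 36
= RGB(10, 0, 36)


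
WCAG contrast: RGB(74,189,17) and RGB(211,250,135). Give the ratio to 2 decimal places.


Linearize each sRGB channel c=v/255: c/12.92 if c ≤ 0.04045 else ((c+0.055)/1.055)^2.4
L = 0.2126×R_lin + 0.7152×G_lin + 0.0722×B_lin
Color 1 (74,189,17):
  R=74: 74/255≈0.2902 > 0.04045 → ((0.2902+0.055)/1.055)^2.4 ≈ 0.06848
  G=189: 189/255≈0.7412 > 0.04045 → ((0.7412+0.055)/1.055)^2.4 ≈ 0.50888
  B=17: 17/255≈0.0667 > 0.04045 → ((0.0667+0.055)/1.055)^2.4 ≈ 0.00561
  L1 = 0.2126×0.06848 + 0.7152×0.50888 + 0.0722×0.00561 ≈ 0.37892
Color 2 (211,250,135):
  R=211: 211/255≈0.8275 > 0.04045 → ((0.8275+0.055)/1.055)^2.4 ≈ 0.65141
  G=250: 250/255≈0.9804 > 0.04045 → ((0.9804+0.055)/1.055)^2.4 ≈ 0.95597
  B=135: 135/255≈0.5294 > 0.04045 → ((0.5294+0.055)/1.055)^2.4 ≈ 0.24228
  L2 = 0.2126×0.65141 + 0.7152×0.95597 + 0.0722×0.24228 ≈ 0.83969
Lighter = 0.83969, Darker = 0.37892
Ratio = (L_lighter + 0.05) / (L_darker + 0.05)
Ratio = (0.83969 + 0.05) / (0.37892 + 0.05) = 0.88969 / 0.42892 ≈ 2.0743
Ratio ≈ 2.07:1


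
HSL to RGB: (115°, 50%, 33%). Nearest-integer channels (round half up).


H=115°, S=0.50, L=0.33
C = (1-|2L-1|)×S = (1-|-0.34|)×0.50 = 0.33
H' = H/60 = 115/60 ≈ 1.9167; X = C×(1-|H' mod 2 - 1|) = 0.0275
m = L - C/2 = 0.33 - 0.165 = 0.165
Sector ⌊H'⌋ = 1 → (R',G',B') = (0.0275, 0.33, 0.0)
RGB = ((R'+m)×255, (G'+m)×255, (B'+m)×255) = (49.0875, 126.225, 42.075)
Round half up → RGB(49, 126, 42)


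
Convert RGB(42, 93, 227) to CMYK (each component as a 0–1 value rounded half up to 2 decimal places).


R'=42/255≈0.1647, G'=93/255≈0.3647, B'=227/255≈0.8902
K = 1 - max(R',G',B') = 1 - 227/255 = 28/255 = 0.10980… → 0.11
(1-R'-K)/(1-K) simplifies to (max-R)/max with max = 227:
C = (227-42)/227 = 185/227 = 0.81497… → 0.81
M = (227-93)/227 = 134/227 = 0.59030… → 0.59
Y = (227-227)/227 = 0/227 = 0 → 0.00
= CMYK(0.81, 0.59, 0.00, 0.11)


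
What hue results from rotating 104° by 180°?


New hue = (H + rotation) mod 360
New hue = (104 + 180) mod 360
= 284 mod 360
= 284°


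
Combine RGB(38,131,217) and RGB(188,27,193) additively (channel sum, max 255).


Additive: each channel = min(255, C₁+C₂)
R: 38+188 = 226 → 226
G: 131+27 = 158 → 158
B: 217+193 = 410 → 255
= RGB(226, 158, 255)


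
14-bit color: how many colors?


Colors = 2^bits = 2^14
= 16,384 colors


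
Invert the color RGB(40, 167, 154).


Invert: (255-R, 255-G, 255-B)
R: 255-40 = 215
G: 255-167 = 88
B: 255-154 = 101
= RGB(215, 88, 101)


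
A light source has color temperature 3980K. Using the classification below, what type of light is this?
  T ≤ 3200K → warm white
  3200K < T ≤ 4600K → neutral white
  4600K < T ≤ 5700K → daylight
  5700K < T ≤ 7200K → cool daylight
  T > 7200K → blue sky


Temperature: 3980K
3200K < 3980K ≤ 4600K → neutral white
Classification: neutral white


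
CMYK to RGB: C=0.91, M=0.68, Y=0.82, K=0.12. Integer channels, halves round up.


R = 255 × (1-C) × (1-K) = 255 × 0.09 × 0.88 = 20.196 → 20
G = 255 × (1-M) × (1-K) = 255 × 0.32 × 0.88 = 71.808 → 72
B = 255 × (1-Y) × (1-K) = 255 × 0.18 × 0.88 = 40.392 → 40
= RGB(20, 72, 40)


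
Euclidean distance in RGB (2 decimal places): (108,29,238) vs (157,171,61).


d = √[(R₁-R₂)² + (G₁-G₂)² + (B₁-B₂)²]
d = √[(108-157)² + (29-171)² + (238-61)²]
d = √[2401 + 20164 + 31329]
d = √53894
d ≈ 232.15


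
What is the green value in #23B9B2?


Color: #23B9B2
R = 23 = 35
G = B9 = 185
B = B2 = 178
Green = 185


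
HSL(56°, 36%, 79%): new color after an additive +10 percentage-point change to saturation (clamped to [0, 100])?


Original S = 36%
Adjustment = +10 percentage points
New S = 36 + (10) = 46
Clamp to [0, 100] → 46
= HSL(56°, 46%, 79%)
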